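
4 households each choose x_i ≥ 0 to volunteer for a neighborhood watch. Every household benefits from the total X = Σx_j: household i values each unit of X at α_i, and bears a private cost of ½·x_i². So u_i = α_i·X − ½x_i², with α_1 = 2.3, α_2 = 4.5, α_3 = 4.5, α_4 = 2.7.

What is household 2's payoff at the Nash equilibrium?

52.875

Household i's FOC: ∂u_i/∂x_i = α_i − x_i = 0, so x_i* = α_i.
NE contributions = (2.3, 4.5, 4.5, 2.7); X = 14.
u_2 = α_2·X − ½·(x_2)² = 4.5·14 − ½·4.5² = 52.875.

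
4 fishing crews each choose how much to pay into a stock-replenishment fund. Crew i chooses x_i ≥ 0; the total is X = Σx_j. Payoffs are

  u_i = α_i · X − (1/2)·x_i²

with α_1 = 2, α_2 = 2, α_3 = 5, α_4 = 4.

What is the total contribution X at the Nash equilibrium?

13

Crew i's FOC: ∂u_i/∂x_i = α_i − x_i = 0, so x_i* = α_i.
NE contributions = (2, 2, 5, 4); X = 13.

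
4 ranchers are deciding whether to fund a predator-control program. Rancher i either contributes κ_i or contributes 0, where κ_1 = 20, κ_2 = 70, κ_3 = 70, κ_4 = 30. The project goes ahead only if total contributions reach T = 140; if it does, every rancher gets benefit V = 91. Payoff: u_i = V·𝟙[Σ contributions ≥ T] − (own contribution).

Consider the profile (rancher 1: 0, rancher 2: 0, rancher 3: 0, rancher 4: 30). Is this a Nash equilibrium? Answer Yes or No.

Total = 30 < 140: not provided.
Rancher 1 (pledges 0, payoff 0): pledging 20 → total 50, payoff -20. No gain.
Rancher 2 (pledges 0, payoff 0): pledging 70 → total 100, payoff -70. No gain.
Rancher 3 (pledges 0, payoff 0): pledging 70 → total 100, payoff -70. No gain.
Rancher 4 (pledges 30, payoff -30): dropping to 0 → total 0, payoff 0. Profitable deviation.

No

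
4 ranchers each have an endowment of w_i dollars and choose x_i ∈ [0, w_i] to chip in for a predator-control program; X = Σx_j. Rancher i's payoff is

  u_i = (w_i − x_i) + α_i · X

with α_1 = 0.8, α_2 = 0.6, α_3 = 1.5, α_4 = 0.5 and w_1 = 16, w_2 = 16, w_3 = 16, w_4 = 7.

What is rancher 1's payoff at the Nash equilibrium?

28.8

∂u_i/∂x_i = α_i − 1, so rancher i contributes w_i if α_i > 1, else 0.
α_i > 1 for i ∈ {3}; NE contributions (0, 0, 16, 0), X = 16.
u_1 = (16 − 0) + 0.8·16 = 28.8.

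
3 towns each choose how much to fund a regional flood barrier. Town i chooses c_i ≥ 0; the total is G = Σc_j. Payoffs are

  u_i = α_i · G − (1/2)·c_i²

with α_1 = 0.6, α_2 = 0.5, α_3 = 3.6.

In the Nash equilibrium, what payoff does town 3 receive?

Town i's FOC: ∂u_i/∂c_i = α_i − c_i = 0, so c_i* = α_i.
NE contributions = (0.6, 0.5, 3.6); G = 4.7.
u_3 = α_3·G − ½·(c_3)² = 3.6·4.7 − ½·3.6² = 10.44.

10.44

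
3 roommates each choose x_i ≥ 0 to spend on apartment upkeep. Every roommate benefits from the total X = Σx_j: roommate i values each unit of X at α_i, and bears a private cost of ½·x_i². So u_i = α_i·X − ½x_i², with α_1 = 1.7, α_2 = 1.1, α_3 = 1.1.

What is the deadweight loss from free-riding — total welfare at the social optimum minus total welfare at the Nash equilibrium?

Roommate i's FOC: ∂u_i/∂x_i = α_i − x_i = 0, so x_i* = α_i.
NE contributions = (1.7, 1.1, 1.1); X = 3.9.
W^NE = (Σα)·X − ½Σα_i² = 3.9² − ½·5.31 = 12.555.
Planner sets x_i = Σα_j = 3.9 for every i, so X^SO = 3·3.9 = 11.7.
W^SO = (Σα)·X^SO − ½·3·(Σα)² = (3/2)·3.9² = 22.815.
Deadweight loss = W^SO − W^NE = 10.26.

10.26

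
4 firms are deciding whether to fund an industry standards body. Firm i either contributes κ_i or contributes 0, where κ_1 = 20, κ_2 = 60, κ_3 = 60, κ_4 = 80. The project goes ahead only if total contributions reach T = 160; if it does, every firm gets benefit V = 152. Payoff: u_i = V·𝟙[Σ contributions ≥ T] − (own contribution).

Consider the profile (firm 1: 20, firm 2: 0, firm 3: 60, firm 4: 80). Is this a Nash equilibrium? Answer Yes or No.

Yes

Total = 160 ≥ 160: provided.
Firm 1 (pledges 20, payoff 132): dropping to 0 → total 140, payoff 0. No gain.
Firm 2 (pledges 0, payoff 152): pledging 60 → total 220, payoff 92. No gain.
Firm 3 (pledges 60, payoff 92): dropping to 0 → total 100, payoff 0. No gain.
Firm 4 (pledges 80, payoff 72): dropping to 0 → total 80, payoff 0. No gain.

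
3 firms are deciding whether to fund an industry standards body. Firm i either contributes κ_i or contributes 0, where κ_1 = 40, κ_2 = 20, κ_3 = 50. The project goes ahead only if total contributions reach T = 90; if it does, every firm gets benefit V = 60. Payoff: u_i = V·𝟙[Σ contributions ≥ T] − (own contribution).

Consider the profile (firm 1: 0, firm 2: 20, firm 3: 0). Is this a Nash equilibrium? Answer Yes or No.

Total = 20 < 90: not provided.
Firm 1 (pledges 0, payoff 0): pledging 40 → total 60, payoff -40. No gain.
Firm 2 (pledges 20, payoff -20): dropping to 0 → total 0, payoff 0. Profitable deviation.

No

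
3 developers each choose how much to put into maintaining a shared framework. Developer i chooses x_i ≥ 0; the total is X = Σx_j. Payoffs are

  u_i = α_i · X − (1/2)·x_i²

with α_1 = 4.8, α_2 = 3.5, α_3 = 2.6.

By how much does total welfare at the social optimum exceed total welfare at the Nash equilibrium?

Developer i's FOC: ∂u_i/∂x_i = α_i − x_i = 0, so x_i* = α_i.
NE contributions = (4.8, 3.5, 2.6); X = 10.9.
W^NE = (Σα)·X − ½Σα_i² = 10.9² − ½·42.05 = 97.785.
Planner sets x_i = Σα_j = 10.9 for every i, so X^SO = 3·10.9 = 32.7.
W^SO = (Σα)·X^SO − ½·3·(Σα)² = (3/2)·10.9² = 178.215.
Deadweight loss = W^SO − W^NE = 80.43.

80.43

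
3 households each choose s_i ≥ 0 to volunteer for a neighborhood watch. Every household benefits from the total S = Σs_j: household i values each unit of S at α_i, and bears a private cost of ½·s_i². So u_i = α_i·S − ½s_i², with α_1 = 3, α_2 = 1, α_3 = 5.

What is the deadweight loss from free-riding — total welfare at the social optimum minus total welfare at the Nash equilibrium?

58

Household i's FOC: ∂u_i/∂s_i = α_i − s_i = 0, so s_i* = α_i.
NE contributions = (3, 1, 5); S = 9.
W^NE = (Σα)·S − ½Σα_i² = 9² − ½·35 = 63.5.
Planner sets s_i = Σα_j = 9 for every i, so S^SO = 3·9 = 27.
W^SO = (Σα)·S^SO − ½·3·(Σα)² = (3/2)·9² = 121.5.
Deadweight loss = W^SO − W^NE = 58.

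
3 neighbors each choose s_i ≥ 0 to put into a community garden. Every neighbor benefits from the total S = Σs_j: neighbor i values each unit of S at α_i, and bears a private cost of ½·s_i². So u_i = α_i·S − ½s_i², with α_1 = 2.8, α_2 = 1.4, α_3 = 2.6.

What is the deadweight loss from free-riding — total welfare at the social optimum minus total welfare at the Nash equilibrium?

Neighbor i's FOC: ∂u_i/∂s_i = α_i − s_i = 0, so s_i* = α_i.
NE contributions = (2.8, 1.4, 2.6); S = 6.8.
W^NE = (Σα)·S − ½Σα_i² = 6.8² − ½·16.56 = 37.96.
Planner sets s_i = Σα_j = 6.8 for every i, so S^SO = 3·6.8 = 20.4.
W^SO = (Σα)·S^SO − ½·3·(Σα)² = (3/2)·6.8² = 69.36.
Deadweight loss = W^SO − W^NE = 31.4.

31.4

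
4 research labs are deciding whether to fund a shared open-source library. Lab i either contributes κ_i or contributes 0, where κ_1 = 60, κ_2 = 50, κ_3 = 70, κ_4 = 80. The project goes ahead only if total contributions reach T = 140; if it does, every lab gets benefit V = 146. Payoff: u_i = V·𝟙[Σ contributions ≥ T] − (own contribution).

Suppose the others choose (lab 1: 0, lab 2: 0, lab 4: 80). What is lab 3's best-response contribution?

70

Others' total = 80. Contributing 70 brings total to 150 ≥ 140: gain V − κ_3 = 76.
Best response: 70.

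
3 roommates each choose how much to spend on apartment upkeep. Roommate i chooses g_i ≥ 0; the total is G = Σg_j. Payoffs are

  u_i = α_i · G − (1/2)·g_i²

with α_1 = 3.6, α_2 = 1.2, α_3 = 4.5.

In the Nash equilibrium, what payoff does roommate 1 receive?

27

Roommate i's FOC: ∂u_i/∂g_i = α_i − g_i = 0, so g_i* = α_i.
NE contributions = (3.6, 1.2, 4.5); G = 9.3.
u_1 = α_1·G − ½·(g_1)² = 3.6·9.3 − ½·3.6² = 27.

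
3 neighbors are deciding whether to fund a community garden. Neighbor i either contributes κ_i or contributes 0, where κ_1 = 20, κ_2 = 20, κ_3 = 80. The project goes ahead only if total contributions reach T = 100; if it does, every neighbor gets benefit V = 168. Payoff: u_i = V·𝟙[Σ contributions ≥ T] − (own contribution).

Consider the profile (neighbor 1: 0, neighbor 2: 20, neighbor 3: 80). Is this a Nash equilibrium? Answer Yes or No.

Yes

Total = 100 ≥ 100: provided.
Neighbor 1 (pledges 0, payoff 168): pledging 20 → total 120, payoff 148. No gain.
Neighbor 2 (pledges 20, payoff 148): dropping to 0 → total 80, payoff 0. No gain.
Neighbor 3 (pledges 80, payoff 88): dropping to 0 → total 20, payoff 0. No gain.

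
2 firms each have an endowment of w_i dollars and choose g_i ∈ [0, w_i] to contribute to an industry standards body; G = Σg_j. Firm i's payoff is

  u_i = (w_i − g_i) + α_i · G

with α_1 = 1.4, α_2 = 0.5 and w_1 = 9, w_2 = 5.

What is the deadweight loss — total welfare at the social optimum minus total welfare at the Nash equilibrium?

4.5

∂u_i/∂g_i = α_i − 1, so firm i contributes w_i if α_i > 1, else 0.
α_i > 1 for i ∈ {1}; NE contributions (9, 0), G = 9.
W^NE = Σw_i − G^NE + (Σα_i)·G^NE = 14 + 0.9·9 = 22.1.
Planner: ∂(Σu_j)/∂g_i = Σα_j − 1 = 0.9 > 0, so everyone contributes w_i; G^SO = 14, W^SO = 14 + 0.9·14 = 26.6.
Deadweight loss = 4.5.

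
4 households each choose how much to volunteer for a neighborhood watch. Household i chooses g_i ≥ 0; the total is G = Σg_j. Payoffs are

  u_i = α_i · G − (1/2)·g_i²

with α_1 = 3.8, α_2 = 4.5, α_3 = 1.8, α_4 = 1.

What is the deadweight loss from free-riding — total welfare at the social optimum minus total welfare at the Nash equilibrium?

142.675

Household i's FOC: ∂u_i/∂g_i = α_i − g_i = 0, so g_i* = α_i.
NE contributions = (3.8, 4.5, 1.8, 1); G = 11.1.
W^NE = (Σα)·G − ½Σα_i² = 11.1² − ½·38.93 = 103.745.
Planner sets g_i = Σα_j = 11.1 for every i, so G^SO = 4·11.1 = 44.4.
W^SO = (Σα)·G^SO − ½·4·(Σα)² = (4/2)·11.1² = 246.42.
Deadweight loss = W^SO − W^NE = 142.675.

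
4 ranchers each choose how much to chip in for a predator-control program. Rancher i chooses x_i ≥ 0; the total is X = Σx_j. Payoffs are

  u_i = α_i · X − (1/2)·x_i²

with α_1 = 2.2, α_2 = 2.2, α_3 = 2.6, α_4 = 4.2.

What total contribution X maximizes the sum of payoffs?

44.8

Planner FOC: ∂(Σu_j)/∂x_i = (Σα_j) − x_i = 0, so x_i^SO = Σα_j = 11.2 for every i; X^SO = 44.8.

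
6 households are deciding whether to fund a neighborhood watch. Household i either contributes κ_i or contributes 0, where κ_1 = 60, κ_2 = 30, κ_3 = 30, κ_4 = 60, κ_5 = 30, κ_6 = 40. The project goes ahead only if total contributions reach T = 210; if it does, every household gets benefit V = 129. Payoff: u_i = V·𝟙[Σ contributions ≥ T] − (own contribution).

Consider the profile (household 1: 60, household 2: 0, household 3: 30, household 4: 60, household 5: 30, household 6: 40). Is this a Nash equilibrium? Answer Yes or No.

Yes

Total = 220 ≥ 210: provided.
Household 1 (pledges 60, payoff 69): dropping to 0 → total 160, payoff 0. No gain.
Household 2 (pledges 0, payoff 129): pledging 30 → total 250, payoff 99. No gain.
Household 3 (pledges 30, payoff 99): dropping to 0 → total 190, payoff 0. No gain.
Household 4 (pledges 60, payoff 69): dropping to 0 → total 160, payoff 0. No gain.
Household 5 (pledges 30, payoff 99): dropping to 0 → total 190, payoff 0. No gain.
Household 6 (pledges 40, payoff 89): dropping to 0 → total 180, payoff 0. No gain.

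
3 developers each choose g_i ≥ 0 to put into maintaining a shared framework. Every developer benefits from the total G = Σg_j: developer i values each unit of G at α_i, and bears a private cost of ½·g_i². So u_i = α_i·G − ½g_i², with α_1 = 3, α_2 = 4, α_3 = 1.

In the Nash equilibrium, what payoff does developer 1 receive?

19.5

Developer i's FOC: ∂u_i/∂g_i = α_i − g_i = 0, so g_i* = α_i.
NE contributions = (3, 4, 1); G = 8.
u_1 = α_1·G − ½·(g_1)² = 3·8 − ½·3² = 19.5.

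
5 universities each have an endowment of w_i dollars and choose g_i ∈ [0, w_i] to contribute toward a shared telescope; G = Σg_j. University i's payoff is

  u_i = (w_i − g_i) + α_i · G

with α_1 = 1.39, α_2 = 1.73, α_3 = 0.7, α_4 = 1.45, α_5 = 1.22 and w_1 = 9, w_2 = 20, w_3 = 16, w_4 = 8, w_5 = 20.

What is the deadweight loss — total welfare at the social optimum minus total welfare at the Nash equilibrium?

87.84

∂u_i/∂g_i = α_i − 1, so university i contributes w_i if α_i > 1, else 0.
α_i > 1 for i ∈ {1, 2, 4, 5}; NE contributions (9, 20, 0, 8, 20), G = 57.
W^NE = Σw_i − G^NE + (Σα_i)·G^NE = 73 + 5.49·57 = 385.93.
Planner: ∂(Σu_j)/∂g_i = Σα_j − 1 = 5.49 > 0, so everyone contributes w_i; G^SO = 73, W^SO = 73 + 5.49·73 = 473.77.
Deadweight loss = 87.84.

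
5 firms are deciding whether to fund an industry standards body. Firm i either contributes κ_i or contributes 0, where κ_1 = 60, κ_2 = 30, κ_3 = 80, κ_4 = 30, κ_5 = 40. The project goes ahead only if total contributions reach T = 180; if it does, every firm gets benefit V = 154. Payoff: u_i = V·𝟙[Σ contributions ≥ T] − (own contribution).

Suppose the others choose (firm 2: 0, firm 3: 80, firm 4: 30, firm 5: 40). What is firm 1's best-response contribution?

60

Others' total = 150. Contributing 60 brings total to 210 ≥ 180: gain V − κ_1 = 94.
Best response: 60.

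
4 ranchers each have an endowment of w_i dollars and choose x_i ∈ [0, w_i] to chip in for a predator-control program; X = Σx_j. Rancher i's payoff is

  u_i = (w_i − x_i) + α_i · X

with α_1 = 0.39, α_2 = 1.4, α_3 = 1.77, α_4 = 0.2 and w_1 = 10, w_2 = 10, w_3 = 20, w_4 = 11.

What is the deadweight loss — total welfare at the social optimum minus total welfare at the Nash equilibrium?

∂u_i/∂x_i = α_i − 1, so rancher i contributes w_i if α_i > 1, else 0.
α_i > 1 for i ∈ {2, 3}; NE contributions (0, 10, 20, 0), X = 30.
W^NE = Σw_i − X^NE + (Σα_i)·X^NE = 51 + 2.76·30 = 133.8.
Planner: ∂(Σu_j)/∂x_i = Σα_j − 1 = 2.76 > 0, so everyone contributes w_i; X^SO = 51, W^SO = 51 + 2.76·51 = 191.76.
Deadweight loss = 57.96.

57.96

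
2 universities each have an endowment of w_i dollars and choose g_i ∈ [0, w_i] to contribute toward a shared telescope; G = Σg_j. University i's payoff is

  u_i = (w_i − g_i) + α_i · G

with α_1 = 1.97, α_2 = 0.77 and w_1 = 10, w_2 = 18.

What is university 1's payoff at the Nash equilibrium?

19.7

∂u_i/∂g_i = α_i − 1, so university i contributes w_i if α_i > 1, else 0.
α_i > 1 for i ∈ {1}; NE contributions (10, 0), G = 10.
u_1 = (10 − 10) + 1.97·10 = 19.7.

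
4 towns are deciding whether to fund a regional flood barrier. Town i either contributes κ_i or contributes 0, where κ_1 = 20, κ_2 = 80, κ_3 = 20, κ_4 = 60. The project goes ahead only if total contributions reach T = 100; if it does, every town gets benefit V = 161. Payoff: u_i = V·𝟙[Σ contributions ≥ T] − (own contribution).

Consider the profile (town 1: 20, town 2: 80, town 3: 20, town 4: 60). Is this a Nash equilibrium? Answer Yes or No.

Total = 180 ≥ 100: provided.
Town 1 (pledges 20, payoff 141): dropping to 0 → total 160, payoff 161. Profitable deviation.

No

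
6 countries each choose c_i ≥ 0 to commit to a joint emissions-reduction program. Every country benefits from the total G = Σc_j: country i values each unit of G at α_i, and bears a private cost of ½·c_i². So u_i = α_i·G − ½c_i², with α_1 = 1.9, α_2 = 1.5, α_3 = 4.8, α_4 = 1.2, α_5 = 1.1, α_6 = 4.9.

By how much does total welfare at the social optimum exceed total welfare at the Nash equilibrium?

Country i's FOC: ∂u_i/∂c_i = α_i − c_i = 0, so c_i* = α_i.
NE contributions = (1.9, 1.5, 4.8, 1.2, 1.1, 4.9); G = 15.4.
W^NE = (Σα)·G − ½Σα_i² = 15.4² − ½·55.56 = 209.38.
Planner sets c_i = Σα_j = 15.4 for every i, so G^SO = 6·15.4 = 92.4.
W^SO = (Σα)·G^SO − ½·6·(Σα)² = (6/2)·15.4² = 711.48.
Deadweight loss = W^SO − W^NE = 502.1.

502.1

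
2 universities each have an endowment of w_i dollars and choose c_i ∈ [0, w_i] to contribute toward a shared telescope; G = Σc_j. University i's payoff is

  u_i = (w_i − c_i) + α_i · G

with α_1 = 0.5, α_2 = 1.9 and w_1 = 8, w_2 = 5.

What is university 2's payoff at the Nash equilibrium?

9.5

∂u_i/∂c_i = α_i − 1, so university i contributes w_i if α_i > 1, else 0.
α_i > 1 for i ∈ {2}; NE contributions (0, 5), G = 5.
u_2 = (5 − 5) + 1.9·5 = 9.5.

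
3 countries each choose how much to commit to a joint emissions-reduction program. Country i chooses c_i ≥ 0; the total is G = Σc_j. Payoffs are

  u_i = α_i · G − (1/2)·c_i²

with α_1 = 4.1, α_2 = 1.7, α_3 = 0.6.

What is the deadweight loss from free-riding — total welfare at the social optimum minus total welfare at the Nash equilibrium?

30.51

Country i's FOC: ∂u_i/∂c_i = α_i − c_i = 0, so c_i* = α_i.
NE contributions = (4.1, 1.7, 0.6); G = 6.4.
W^NE = (Σα)·G − ½Σα_i² = 6.4² − ½·20.06 = 30.93.
Planner sets c_i = Σα_j = 6.4 for every i, so G^SO = 3·6.4 = 19.2.
W^SO = (Σα)·G^SO − ½·3·(Σα)² = (3/2)·6.4² = 61.44.
Deadweight loss = W^SO − W^NE = 30.51.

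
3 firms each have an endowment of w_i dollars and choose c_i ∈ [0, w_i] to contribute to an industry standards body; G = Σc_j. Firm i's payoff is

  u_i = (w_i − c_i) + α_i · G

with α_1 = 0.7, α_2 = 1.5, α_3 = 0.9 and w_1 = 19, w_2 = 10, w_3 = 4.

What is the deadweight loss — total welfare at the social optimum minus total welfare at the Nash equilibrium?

48.3

∂u_i/∂c_i = α_i − 1, so firm i contributes w_i if α_i > 1, else 0.
α_i > 1 for i ∈ {2}; NE contributions (0, 10, 0), G = 10.
W^NE = Σw_i − G^NE + (Σα_i)·G^NE = 33 + 2.1·10 = 54.
Planner: ∂(Σu_j)/∂c_i = Σα_j − 1 = 2.1 > 0, so everyone contributes w_i; G^SO = 33, W^SO = 33 + 2.1·33 = 102.3.
Deadweight loss = 48.3.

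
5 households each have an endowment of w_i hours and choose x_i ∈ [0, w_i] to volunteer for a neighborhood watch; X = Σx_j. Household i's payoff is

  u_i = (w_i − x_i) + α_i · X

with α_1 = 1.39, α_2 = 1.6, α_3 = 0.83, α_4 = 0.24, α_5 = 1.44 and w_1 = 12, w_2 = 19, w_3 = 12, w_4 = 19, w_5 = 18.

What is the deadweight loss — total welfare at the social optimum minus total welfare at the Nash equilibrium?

∂u_i/∂x_i = α_i − 1, so household i contributes w_i if α_i > 1, else 0.
α_i > 1 for i ∈ {1, 2, 5}; NE contributions (12, 19, 0, 0, 18), X = 49.
W^NE = Σw_i − X^NE + (Σα_i)·X^NE = 80 + 4.5·49 = 300.5.
Planner: ∂(Σu_j)/∂x_i = Σα_j − 1 = 4.5 > 0, so everyone contributes w_i; X^SO = 80, W^SO = 80 + 4.5·80 = 440.
Deadweight loss = 139.5.

139.5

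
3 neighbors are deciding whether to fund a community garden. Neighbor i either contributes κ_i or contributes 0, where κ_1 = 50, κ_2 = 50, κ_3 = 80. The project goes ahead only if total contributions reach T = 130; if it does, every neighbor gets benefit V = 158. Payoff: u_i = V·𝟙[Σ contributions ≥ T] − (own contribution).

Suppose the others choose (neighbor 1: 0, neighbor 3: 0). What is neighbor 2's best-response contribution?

Others' total = 0. Even contributing 50 gives 50 < 130: no benefit either way.
Best response: 0.

0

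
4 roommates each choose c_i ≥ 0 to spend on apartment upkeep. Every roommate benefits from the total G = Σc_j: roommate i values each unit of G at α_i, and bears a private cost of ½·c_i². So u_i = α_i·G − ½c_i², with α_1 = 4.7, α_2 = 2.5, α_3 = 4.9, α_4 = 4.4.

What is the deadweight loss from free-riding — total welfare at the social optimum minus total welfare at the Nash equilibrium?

308.105

Roommate i's FOC: ∂u_i/∂c_i = α_i − c_i = 0, so c_i* = α_i.
NE contributions = (4.7, 2.5, 4.9, 4.4); G = 16.5.
W^NE = (Σα)·G − ½Σα_i² = 16.5² − ½·71.71 = 236.395.
Planner sets c_i = Σα_j = 16.5 for every i, so G^SO = 4·16.5 = 66.
W^SO = (Σα)·G^SO − ½·4·(Σα)² = (4/2)·16.5² = 544.5.
Deadweight loss = W^SO − W^NE = 308.105.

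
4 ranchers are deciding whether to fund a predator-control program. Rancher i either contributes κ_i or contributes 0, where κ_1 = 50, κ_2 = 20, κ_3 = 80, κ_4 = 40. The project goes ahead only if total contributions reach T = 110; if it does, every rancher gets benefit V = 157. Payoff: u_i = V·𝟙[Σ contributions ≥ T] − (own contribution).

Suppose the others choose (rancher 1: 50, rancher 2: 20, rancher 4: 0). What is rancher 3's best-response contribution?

Others' total = 70. Contributing 80 brings total to 150 ≥ 110: gain V − κ_3 = 77.
Best response: 80.

80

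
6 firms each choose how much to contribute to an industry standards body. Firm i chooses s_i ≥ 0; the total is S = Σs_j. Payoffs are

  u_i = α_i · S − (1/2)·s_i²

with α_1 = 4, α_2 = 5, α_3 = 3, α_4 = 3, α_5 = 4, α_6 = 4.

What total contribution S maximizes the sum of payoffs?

Planner FOC: ∂(Σu_j)/∂s_i = (Σα_j) − s_i = 0, so s_i^SO = Σα_j = 23 for every i; S^SO = 138.

138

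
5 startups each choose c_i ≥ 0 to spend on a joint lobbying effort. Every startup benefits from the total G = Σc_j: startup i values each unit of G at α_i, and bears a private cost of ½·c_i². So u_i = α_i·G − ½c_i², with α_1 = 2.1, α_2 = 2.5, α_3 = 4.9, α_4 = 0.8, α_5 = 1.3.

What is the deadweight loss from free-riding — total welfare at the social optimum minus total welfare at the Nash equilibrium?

Startup i's FOC: ∂u_i/∂c_i = α_i − c_i = 0, so c_i* = α_i.
NE contributions = (2.1, 2.5, 4.9, 0.8, 1.3); G = 11.6.
W^NE = (Σα)·G − ½Σα_i² = 11.6² − ½·37 = 116.06.
Planner sets c_i = Σα_j = 11.6 for every i, so G^SO = 5·11.6 = 58.
W^SO = (Σα)·G^SO − ½·5·(Σα)² = (5/2)·11.6² = 336.4.
Deadweight loss = W^SO − W^NE = 220.34.

220.34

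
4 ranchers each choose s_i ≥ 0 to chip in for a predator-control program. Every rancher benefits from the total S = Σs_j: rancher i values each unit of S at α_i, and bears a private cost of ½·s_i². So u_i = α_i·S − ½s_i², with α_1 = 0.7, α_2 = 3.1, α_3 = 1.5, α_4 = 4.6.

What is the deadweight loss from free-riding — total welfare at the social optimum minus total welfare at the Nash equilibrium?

Rancher i's FOC: ∂u_i/∂s_i = α_i − s_i = 0, so s_i* = α_i.
NE contributions = (0.7, 3.1, 1.5, 4.6); S = 9.9.
W^NE = (Σα)·S − ½Σα_i² = 9.9² − ½·33.51 = 81.255.
Planner sets s_i = Σα_j = 9.9 for every i, so S^SO = 4·9.9 = 39.6.
W^SO = (Σα)·S^SO − ½·4·(Σα)² = (4/2)·9.9² = 196.02.
Deadweight loss = W^SO − W^NE = 114.765.

114.765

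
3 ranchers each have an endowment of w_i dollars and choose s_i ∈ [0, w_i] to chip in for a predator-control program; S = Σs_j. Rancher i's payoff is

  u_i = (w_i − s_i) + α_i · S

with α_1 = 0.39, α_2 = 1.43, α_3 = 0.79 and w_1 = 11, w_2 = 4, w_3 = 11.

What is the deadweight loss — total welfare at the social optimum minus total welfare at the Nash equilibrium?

35.42

∂u_i/∂s_i = α_i − 1, so rancher i contributes w_i if α_i > 1, else 0.
α_i > 1 for i ∈ {2}; NE contributions (0, 4, 0), S = 4.
W^NE = Σw_i − S^NE + (Σα_i)·S^NE = 26 + 1.61·4 = 32.44.
Planner: ∂(Σu_j)/∂s_i = Σα_j − 1 = 1.61 > 0, so everyone contributes w_i; S^SO = 26, W^SO = 26 + 1.61·26 = 67.86.
Deadweight loss = 35.42.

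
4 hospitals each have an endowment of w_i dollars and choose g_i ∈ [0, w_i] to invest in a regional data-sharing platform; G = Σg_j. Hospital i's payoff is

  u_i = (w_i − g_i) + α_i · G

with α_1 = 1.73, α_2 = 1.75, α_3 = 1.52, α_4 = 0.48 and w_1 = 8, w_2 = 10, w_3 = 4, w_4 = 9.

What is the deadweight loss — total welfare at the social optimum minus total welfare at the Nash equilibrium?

∂u_i/∂g_i = α_i − 1, so hospital i contributes w_i if α_i > 1, else 0.
α_i > 1 for i ∈ {1, 2, 3}; NE contributions (8, 10, 4, 0), G = 22.
W^NE = Σw_i − G^NE + (Σα_i)·G^NE = 31 + 4.48·22 = 129.56.
Planner: ∂(Σu_j)/∂g_i = Σα_j − 1 = 4.48 > 0, so everyone contributes w_i; G^SO = 31, W^SO = 31 + 4.48·31 = 169.88.
Deadweight loss = 40.32.

40.32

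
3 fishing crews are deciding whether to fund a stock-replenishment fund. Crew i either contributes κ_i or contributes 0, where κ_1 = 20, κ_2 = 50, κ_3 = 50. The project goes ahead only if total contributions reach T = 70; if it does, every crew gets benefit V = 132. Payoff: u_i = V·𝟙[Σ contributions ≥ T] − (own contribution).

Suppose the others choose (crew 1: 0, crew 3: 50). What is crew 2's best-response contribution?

50

Others' total = 50. Contributing 50 brings total to 100 ≥ 70: gain V − κ_2 = 82.
Best response: 50.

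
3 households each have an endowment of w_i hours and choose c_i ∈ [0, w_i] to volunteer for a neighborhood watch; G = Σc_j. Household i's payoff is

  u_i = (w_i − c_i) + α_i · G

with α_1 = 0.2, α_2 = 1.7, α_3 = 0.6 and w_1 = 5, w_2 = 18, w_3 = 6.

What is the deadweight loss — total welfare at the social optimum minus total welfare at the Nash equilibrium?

16.5

∂u_i/∂c_i = α_i − 1, so household i contributes w_i if α_i > 1, else 0.
α_i > 1 for i ∈ {2}; NE contributions (0, 18, 0), G = 18.
W^NE = Σw_i − G^NE + (Σα_i)·G^NE = 29 + 1.5·18 = 56.
Planner: ∂(Σu_j)/∂c_i = Σα_j − 1 = 1.5 > 0, so everyone contributes w_i; G^SO = 29, W^SO = 29 + 1.5·29 = 72.5.
Deadweight loss = 16.5.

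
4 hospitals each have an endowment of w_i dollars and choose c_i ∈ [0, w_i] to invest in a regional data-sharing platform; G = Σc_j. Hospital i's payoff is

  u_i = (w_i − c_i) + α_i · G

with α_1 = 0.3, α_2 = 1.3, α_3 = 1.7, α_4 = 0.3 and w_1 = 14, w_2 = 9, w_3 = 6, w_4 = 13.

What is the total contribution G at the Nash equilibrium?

15

∂u_i/∂c_i = α_i − 1, so hospital i contributes w_i if α_i > 1, else 0.
α_i > 1 for i ∈ {2, 3}; NE contributions (0, 9, 6, 0), G = 15.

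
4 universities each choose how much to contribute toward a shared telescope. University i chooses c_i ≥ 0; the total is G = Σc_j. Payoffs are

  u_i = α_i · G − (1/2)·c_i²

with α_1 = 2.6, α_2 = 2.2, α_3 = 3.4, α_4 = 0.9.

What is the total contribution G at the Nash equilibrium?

9.1

University i's FOC: ∂u_i/∂c_i = α_i − c_i = 0, so c_i* = α_i.
NE contributions = (2.6, 2.2, 3.4, 0.9); G = 9.1.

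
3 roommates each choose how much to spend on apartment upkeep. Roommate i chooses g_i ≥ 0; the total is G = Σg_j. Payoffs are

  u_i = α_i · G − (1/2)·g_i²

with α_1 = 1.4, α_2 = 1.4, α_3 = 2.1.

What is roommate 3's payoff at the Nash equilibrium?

Roommate i's FOC: ∂u_i/∂g_i = α_i − g_i = 0, so g_i* = α_i.
NE contributions = (1.4, 1.4, 2.1); G = 4.9.
u_3 = α_3·G − ½·(g_3)² = 2.1·4.9 − ½·2.1² = 8.085.

8.085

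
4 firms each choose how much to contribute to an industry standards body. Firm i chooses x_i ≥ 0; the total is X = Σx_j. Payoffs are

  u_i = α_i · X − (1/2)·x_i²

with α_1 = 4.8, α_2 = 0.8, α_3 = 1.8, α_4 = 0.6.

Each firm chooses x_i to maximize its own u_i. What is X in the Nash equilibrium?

Firm i's FOC: ∂u_i/∂x_i = α_i − x_i = 0, so x_i* = α_i.
NE contributions = (4.8, 0.8, 1.8, 0.6); X = 8.

8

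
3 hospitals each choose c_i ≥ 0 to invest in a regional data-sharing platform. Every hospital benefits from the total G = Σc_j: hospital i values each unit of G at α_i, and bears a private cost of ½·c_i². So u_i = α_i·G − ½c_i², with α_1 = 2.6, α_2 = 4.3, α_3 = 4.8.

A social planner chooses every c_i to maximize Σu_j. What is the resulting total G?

35.1

Planner FOC: ∂(Σu_j)/∂c_i = (Σα_j) − c_i = 0, so c_i^SO = Σα_j = 11.7 for every i; G^SO = 35.1.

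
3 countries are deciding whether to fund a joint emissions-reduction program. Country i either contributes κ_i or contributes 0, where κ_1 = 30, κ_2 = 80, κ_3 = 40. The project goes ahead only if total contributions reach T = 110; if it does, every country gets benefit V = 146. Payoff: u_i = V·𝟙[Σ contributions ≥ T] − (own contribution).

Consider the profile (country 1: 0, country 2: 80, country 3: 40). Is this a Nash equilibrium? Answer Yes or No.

Total = 120 ≥ 110: provided.
Country 1 (pledges 0, payoff 146): pledging 30 → total 150, payoff 116. No gain.
Country 2 (pledges 80, payoff 66): dropping to 0 → total 40, payoff 0. No gain.
Country 3 (pledges 40, payoff 106): dropping to 0 → total 80, payoff 0. No gain.

Yes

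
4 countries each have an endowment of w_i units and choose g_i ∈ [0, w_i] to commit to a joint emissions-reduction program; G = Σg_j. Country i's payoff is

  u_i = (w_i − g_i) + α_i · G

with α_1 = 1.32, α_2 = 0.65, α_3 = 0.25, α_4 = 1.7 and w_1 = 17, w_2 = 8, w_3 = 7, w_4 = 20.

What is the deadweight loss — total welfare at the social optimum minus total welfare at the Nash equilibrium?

∂u_i/∂g_i = α_i − 1, so country i contributes w_i if α_i > 1, else 0.
α_i > 1 for i ∈ {1, 4}; NE contributions (17, 0, 0, 20), G = 37.
W^NE = Σw_i − G^NE + (Σα_i)·G^NE = 52 + 2.92·37 = 160.04.
Planner: ∂(Σu_j)/∂g_i = Σα_j − 1 = 2.92 > 0, so everyone contributes w_i; G^SO = 52, W^SO = 52 + 2.92·52 = 203.84.
Deadweight loss = 43.8.

43.8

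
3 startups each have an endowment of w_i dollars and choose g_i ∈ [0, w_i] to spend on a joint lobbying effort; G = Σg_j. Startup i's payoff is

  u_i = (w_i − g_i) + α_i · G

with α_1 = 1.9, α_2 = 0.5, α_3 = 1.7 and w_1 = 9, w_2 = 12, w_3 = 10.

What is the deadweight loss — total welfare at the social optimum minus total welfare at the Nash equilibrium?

37.2

∂u_i/∂g_i = α_i − 1, so startup i contributes w_i if α_i > 1, else 0.
α_i > 1 for i ∈ {1, 3}; NE contributions (9, 0, 10), G = 19.
W^NE = Σw_i − G^NE + (Σα_i)·G^NE = 31 + 3.1·19 = 89.9.
Planner: ∂(Σu_j)/∂g_i = Σα_j − 1 = 3.1 > 0, so everyone contributes w_i; G^SO = 31, W^SO = 31 + 3.1·31 = 127.1.
Deadweight loss = 37.2.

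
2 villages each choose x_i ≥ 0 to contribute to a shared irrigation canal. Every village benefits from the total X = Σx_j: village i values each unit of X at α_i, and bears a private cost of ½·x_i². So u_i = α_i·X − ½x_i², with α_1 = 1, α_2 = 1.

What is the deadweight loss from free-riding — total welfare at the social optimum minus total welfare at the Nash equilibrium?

Village i's FOC: ∂u_i/∂x_i = α_i − x_i = 0, so x_i* = α_i.
NE contributions = (1, 1); X = 2.
W^NE = (Σα)·X − ½Σα_i² = 2² − ½·2 = 3.
Planner sets x_i = Σα_j = 2 for every i, so X^SO = 2·2 = 4.
W^SO = (Σα)·X^SO − ½·2·(Σα)² = (2/2)·2² = 4.
Deadweight loss = W^SO − W^NE = 1.

1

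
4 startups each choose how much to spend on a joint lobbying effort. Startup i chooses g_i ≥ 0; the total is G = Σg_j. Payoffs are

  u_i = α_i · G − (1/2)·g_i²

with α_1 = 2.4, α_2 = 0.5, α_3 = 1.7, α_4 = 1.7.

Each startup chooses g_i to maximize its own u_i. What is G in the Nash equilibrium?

Startup i's FOC: ∂u_i/∂g_i = α_i − g_i = 0, so g_i* = α_i.
NE contributions = (2.4, 0.5, 1.7, 1.7); G = 6.3.

6.3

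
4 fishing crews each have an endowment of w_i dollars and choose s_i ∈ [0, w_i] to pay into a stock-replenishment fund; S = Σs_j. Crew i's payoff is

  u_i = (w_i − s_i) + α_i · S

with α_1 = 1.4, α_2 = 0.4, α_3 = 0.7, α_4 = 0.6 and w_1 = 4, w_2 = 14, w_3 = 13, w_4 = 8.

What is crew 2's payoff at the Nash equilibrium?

∂u_i/∂s_i = α_i − 1, so crew i contributes w_i if α_i > 1, else 0.
α_i > 1 for i ∈ {1}; NE contributions (4, 0, 0, 0), S = 4.
u_2 = (14 − 0) + 0.4·4 = 15.6.

15.6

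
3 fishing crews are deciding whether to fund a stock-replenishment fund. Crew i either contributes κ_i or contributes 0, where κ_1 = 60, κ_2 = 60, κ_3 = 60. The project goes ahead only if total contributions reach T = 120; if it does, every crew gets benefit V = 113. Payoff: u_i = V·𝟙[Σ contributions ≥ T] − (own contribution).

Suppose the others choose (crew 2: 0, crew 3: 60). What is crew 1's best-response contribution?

Others' total = 60. Contributing 60 brings total to 120 ≥ 120: gain V − κ_1 = 53.
Best response: 60.

60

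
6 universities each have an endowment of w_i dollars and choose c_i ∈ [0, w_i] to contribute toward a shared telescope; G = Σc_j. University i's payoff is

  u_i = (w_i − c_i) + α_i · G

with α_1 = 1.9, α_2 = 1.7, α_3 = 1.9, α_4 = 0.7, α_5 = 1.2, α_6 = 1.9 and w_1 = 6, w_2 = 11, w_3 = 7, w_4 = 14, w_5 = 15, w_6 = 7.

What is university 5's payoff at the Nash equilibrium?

∂u_i/∂c_i = α_i − 1, so university i contributes w_i if α_i > 1, else 0.
α_i > 1 for i ∈ {1, 2, 3, 5, 6}; NE contributions (6, 11, 7, 0, 15, 7), G = 46.
u_5 = (15 − 15) + 1.2·46 = 55.2.

55.2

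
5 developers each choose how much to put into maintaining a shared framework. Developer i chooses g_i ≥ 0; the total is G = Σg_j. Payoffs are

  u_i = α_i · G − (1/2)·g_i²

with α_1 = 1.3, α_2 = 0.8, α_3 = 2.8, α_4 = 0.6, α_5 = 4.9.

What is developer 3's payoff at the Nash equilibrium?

25.2

Developer i's FOC: ∂u_i/∂g_i = α_i − g_i = 0, so g_i* = α_i.
NE contributions = (1.3, 0.8, 2.8, 0.6, 4.9); G = 10.4.
u_3 = α_3·G − ½·(g_3)² = 2.8·10.4 − ½·2.8² = 25.2.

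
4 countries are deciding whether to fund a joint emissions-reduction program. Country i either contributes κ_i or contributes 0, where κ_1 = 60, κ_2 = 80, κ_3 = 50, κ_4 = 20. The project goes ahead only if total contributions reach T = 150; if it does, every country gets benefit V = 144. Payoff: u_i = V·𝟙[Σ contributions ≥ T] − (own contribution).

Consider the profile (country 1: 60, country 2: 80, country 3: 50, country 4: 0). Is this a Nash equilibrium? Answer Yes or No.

Yes

Total = 190 ≥ 150: provided.
Country 1 (pledges 60, payoff 84): dropping to 0 → total 130, payoff 0. No gain.
Country 2 (pledges 80, payoff 64): dropping to 0 → total 110, payoff 0. No gain.
Country 3 (pledges 50, payoff 94): dropping to 0 → total 140, payoff 0. No gain.
Country 4 (pledges 0, payoff 144): pledging 20 → total 210, payoff 124. No gain.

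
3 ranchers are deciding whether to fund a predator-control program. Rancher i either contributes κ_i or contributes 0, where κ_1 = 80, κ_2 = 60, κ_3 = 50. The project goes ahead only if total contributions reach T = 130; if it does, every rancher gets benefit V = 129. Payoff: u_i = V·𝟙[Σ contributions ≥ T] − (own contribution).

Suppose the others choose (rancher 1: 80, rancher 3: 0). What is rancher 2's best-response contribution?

60

Others' total = 80. Contributing 60 brings total to 140 ≥ 130: gain V − κ_2 = 69.
Best response: 60.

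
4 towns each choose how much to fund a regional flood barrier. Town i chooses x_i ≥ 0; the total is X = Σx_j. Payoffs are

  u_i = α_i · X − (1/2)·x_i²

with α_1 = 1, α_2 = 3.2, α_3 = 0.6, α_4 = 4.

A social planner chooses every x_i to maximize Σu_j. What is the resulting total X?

Planner FOC: ∂(Σu_j)/∂x_i = (Σα_j) − x_i = 0, so x_i^SO = Σα_j = 8.8 for every i; X^SO = 35.2.

35.2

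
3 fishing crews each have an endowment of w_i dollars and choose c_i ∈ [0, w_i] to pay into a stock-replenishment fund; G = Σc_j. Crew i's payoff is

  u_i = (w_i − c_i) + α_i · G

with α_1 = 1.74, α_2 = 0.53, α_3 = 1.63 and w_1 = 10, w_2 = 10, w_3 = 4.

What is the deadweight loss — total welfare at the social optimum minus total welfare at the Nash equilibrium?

∂u_i/∂c_i = α_i − 1, so crew i contributes w_i if α_i > 1, else 0.
α_i > 1 for i ∈ {1, 3}; NE contributions (10, 0, 4), G = 14.
W^NE = Σw_i − G^NE + (Σα_i)·G^NE = 24 + 2.9·14 = 64.6.
Planner: ∂(Σu_j)/∂c_i = Σα_j − 1 = 2.9 > 0, so everyone contributes w_i; G^SO = 24, W^SO = 24 + 2.9·24 = 93.6.
Deadweight loss = 29.

29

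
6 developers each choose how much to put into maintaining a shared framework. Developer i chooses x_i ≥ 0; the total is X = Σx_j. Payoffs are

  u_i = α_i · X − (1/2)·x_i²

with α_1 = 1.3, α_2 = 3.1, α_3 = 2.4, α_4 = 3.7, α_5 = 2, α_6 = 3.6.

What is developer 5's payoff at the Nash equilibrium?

Developer i's FOC: ∂u_i/∂x_i = α_i − x_i = 0, so x_i* = α_i.
NE contributions = (1.3, 3.1, 2.4, 3.7, 2, 3.6); X = 16.1.
u_5 = α_5·X − ½·(x_5)² = 2·16.1 − ½·2² = 30.2.

30.2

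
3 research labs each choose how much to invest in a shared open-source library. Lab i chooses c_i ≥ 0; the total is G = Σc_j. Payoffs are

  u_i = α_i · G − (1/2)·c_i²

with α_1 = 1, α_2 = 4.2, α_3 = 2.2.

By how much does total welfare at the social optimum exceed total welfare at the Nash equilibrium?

Lab i's FOC: ∂u_i/∂c_i = α_i − c_i = 0, so c_i* = α_i.
NE contributions = (1, 4.2, 2.2); G = 7.4.
W^NE = (Σα)·G − ½Σα_i² = 7.4² − ½·23.48 = 43.02.
Planner sets c_i = Σα_j = 7.4 for every i, so G^SO = 3·7.4 = 22.2.
W^SO = (Σα)·G^SO − ½·3·(Σα)² = (3/2)·7.4² = 82.14.
Deadweight loss = W^SO − W^NE = 39.12.

39.12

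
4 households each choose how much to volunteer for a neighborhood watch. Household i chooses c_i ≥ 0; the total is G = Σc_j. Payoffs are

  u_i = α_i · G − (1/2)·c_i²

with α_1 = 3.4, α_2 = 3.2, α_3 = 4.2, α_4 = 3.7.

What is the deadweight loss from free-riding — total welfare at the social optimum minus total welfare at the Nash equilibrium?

236.815

Household i's FOC: ∂u_i/∂c_i = α_i − c_i = 0, so c_i* = α_i.
NE contributions = (3.4, 3.2, 4.2, 3.7); G = 14.5.
W^NE = (Σα)·G − ½Σα_i² = 14.5² − ½·53.13 = 183.685.
Planner sets c_i = Σα_j = 14.5 for every i, so G^SO = 4·14.5 = 58.
W^SO = (Σα)·G^SO − ½·4·(Σα)² = (4/2)·14.5² = 420.5.
Deadweight loss = W^SO − W^NE = 236.815.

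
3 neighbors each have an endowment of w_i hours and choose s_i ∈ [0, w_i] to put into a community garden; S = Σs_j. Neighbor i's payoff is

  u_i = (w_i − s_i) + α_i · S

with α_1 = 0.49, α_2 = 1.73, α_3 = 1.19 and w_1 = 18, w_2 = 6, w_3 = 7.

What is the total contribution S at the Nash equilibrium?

∂u_i/∂s_i = α_i − 1, so neighbor i contributes w_i if α_i > 1, else 0.
α_i > 1 for i ∈ {2, 3}; NE contributions (0, 6, 7), S = 13.

13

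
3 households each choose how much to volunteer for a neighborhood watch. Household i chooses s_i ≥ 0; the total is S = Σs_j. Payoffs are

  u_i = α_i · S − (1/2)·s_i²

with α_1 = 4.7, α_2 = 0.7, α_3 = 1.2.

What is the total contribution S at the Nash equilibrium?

6.6

Household i's FOC: ∂u_i/∂s_i = α_i − s_i = 0, so s_i* = α_i.
NE contributions = (4.7, 0.7, 1.2); S = 6.6.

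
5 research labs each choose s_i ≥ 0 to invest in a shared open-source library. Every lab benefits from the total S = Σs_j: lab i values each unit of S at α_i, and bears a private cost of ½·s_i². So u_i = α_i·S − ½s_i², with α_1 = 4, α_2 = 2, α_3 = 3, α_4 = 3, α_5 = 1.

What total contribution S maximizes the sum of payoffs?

65

Planner FOC: ∂(Σu_j)/∂s_i = (Σα_j) − s_i = 0, so s_i^SO = Σα_j = 13 for every i; S^SO = 65.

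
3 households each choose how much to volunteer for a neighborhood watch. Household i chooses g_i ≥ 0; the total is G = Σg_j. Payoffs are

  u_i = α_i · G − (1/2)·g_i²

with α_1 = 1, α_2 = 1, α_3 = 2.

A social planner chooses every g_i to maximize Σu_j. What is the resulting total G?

12

Planner FOC: ∂(Σu_j)/∂g_i = (Σα_j) − g_i = 0, so g_i^SO = Σα_j = 4 for every i; G^SO = 12.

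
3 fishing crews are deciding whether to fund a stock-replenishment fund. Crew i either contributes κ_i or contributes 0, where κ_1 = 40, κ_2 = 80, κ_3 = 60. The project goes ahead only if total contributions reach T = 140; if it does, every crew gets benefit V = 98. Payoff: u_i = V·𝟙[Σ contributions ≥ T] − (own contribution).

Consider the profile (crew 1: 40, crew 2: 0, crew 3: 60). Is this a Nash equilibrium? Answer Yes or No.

Total = 100 < 140: not provided.
Crew 1 (pledges 40, payoff -40): dropping to 0 → total 60, payoff 0. Profitable deviation.

No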